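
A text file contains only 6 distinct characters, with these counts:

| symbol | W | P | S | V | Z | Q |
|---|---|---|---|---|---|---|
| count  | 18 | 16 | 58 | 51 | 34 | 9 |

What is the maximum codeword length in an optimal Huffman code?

Merge the two lowest-weight nodes at each step:
Q(9) + P(16) → 25
W(18) + 25 → 43
Z(34) + 43 → 77
V(51) + S(58) → 109
77 + 109 → 186
The rarest symbols sit at the bottom; the longest codeword is 4 bits.

4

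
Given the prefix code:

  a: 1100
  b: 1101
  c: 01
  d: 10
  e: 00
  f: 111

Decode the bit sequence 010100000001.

cceeec

Read left to right; each codeword is recognised as soon as it completes (prefix code):
  01→c | 01→c | 00→e | 00→e | 00→e | 01→c
Decoded message: cceeec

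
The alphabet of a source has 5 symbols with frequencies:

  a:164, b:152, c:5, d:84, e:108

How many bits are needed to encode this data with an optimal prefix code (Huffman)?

Greedily combine the two least-frequent nodes:
merge c(5) and d(84): 89
merge 89 and e(108): 197
merge b(152) and a(164): 316
merge 197 and 316: 513
Total encoded bits = sum of merged weights = 89 + 197 + 316 + 513 = 1115.

1115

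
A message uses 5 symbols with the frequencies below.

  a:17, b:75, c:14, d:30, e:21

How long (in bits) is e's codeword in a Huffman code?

Build the tree from the bottom:
combine c(14), a(17) → 31
combine e(21), d(30) → 51
combine 31, 51 → 82
combine b(75), 82 → 157
e sits 3 levels below the root, so its codeword is 3 bits.

3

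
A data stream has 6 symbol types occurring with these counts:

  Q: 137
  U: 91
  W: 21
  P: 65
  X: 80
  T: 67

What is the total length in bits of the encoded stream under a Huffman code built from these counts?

Merge the two smallest weights repeatedly:
combine W(21), P(65) → 86
combine T(67), X(80) → 147
combine 86, U(91) → 177
combine Q(137), 147 → 284
combine 177, 284 → 461
The encoded length is the sum of every internal node's weight: 86 + 147 + 177 + 284 + 461 = 1155 bits.

1155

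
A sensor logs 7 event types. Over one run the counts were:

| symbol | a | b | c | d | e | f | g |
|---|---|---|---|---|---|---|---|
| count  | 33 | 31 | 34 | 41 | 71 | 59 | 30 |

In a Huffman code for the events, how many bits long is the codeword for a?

3

Huffman merges, smallest pair first:
merge g(30) and b(31): 61
merge a(33) and c(34): 67
merge d(41) and f(59): 100
merge 61 and 67: 128
merge e(71) and 100: 171
merge 128 and 171: 299
a sits 3 levels below the root, so its codeword is 3 bits.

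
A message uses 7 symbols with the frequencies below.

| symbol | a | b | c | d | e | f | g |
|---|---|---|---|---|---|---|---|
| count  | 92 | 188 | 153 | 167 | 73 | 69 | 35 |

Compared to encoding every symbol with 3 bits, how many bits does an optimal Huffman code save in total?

Fixed-length: 3 bits × 777 symbols = 2331 bits.
Huffman merges:
combine g(35), f(69) → 104
combine e(73), a(92) → 165
combine 104, c(153) → 257
combine 165, d(167) → 332
combine b(188), 257 → 445
combine 332, 445 → 777
Huffman total = 104 + 165 + 257 + 332 + 445 + 777 = 2080 bits.
Saving = 2331 − 2080 = 251 bits.

251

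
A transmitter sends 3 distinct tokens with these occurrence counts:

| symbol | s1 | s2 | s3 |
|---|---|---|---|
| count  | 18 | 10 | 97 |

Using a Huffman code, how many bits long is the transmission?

153

Build the Huffman tree bottom-up:
combine s2(10), s1(18) → 28
combine 28, s3(97) → 125
Each symbol's bit-cost is frequency × depth; summing gives 153 bits (equivalently 28 + 125).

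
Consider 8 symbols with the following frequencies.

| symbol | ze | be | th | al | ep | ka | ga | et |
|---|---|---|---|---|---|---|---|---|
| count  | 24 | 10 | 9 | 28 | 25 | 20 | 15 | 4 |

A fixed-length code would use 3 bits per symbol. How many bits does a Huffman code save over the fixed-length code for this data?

Fixed-length: 3 bits × 135 symbols = 405 bits.
Huffman merges:
et(4) + th(9) → 13
be(10) + 13 → 23
ga(15) + ka(20) → 35
23 + ze(24) → 47
ep(25) + al(28) → 53
35 + 47 → 82
53 + 82 → 135
Huffman total = 13 + 23 + 35 + 47 + 53 + 82 + 135 = 388 bits.
Saving = 405 − 388 = 17 bits.

17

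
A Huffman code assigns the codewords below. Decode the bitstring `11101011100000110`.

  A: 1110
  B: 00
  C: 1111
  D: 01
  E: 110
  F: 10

Read left to right; each codeword is recognised as soon as it completes (prefix code):
  1110→A | 10→F | 1110→A | 00→B | 00→B | 110→E
Decoded message: AFABBE

AFABBE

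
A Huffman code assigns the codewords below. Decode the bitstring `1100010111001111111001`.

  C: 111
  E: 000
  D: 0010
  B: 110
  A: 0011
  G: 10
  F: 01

Read left to right; each codeword is recognised as soon as it completes (prefix code):
  110→B | 0010→D | 111→C | 0011→A | 111→C | 110→B | 01→F
Decoded message: BDCACBF

BDCACBF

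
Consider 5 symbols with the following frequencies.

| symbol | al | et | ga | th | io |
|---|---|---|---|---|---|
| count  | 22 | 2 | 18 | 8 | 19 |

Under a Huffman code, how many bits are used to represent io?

2

Build the tree from the bottom:
combine et(2), th(8) → 10
combine 10, ga(18) → 28
combine io(19), al(22) → 41
combine 28, 41 → 69
io's leaf is at depth 2, giving a 2-bit codeword.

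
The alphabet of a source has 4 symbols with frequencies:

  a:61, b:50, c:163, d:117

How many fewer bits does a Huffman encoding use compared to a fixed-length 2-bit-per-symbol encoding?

52

Fixed-length: 2 bits × 391 symbols = 782 bits.
Huffman merges:
merge b(50) and a(61): 111
merge 111 and d(117): 228
merge c(163) and 228: 391
Huffman total = 111 + 228 + 391 = 730 bits.
Saving = 782 − 730 = 52 bits.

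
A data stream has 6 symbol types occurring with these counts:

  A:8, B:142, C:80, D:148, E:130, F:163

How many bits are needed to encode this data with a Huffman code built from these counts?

1648

Merge the two smallest weights repeatedly:
merge A(8) and C(80): 88
merge 88 and E(130): 218
merge B(142) and D(148): 290
merge F(163) and 218: 381
merge 290 and 381: 671
The encoded length is the sum of every internal node's weight: 88 + 218 + 290 + 381 + 671 = 1648 bits.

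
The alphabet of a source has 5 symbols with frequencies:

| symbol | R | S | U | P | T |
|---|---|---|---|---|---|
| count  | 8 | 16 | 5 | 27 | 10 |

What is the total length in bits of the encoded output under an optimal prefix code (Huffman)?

141

Merge the two smallest weights repeatedly:
merge U(5) and R(8): 13
merge T(10) and 13: 23
merge S(16) and 23: 39
merge P(27) and 39: 66
Total encoded bits = sum of merged weights = 13 + 23 + 39 + 66 = 141.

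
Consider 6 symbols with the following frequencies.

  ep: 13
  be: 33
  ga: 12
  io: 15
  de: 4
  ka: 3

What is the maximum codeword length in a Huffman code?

Merge the two lowest-weight nodes at each step:
ka(3) + de(4) → 7
7 + ga(12) → 19
ep(13) + io(15) → 28
19 + 28 → 47
be(33) + 47 → 80
The rarest symbols sit at the bottom; the longest codeword is 4 bits.

4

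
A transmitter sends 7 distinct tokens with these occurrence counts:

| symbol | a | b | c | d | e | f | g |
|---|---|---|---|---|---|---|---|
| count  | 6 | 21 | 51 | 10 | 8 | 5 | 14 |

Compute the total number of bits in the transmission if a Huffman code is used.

272

Merge the two smallest weights repeatedly:
f(5) + a(6) → 11
e(8) + d(10) → 18
11 + g(14) → 25
18 + b(21) → 39
25 + 39 → 64
c(51) + 64 → 115
The encoded length is the sum of every internal node's weight: 11 + 18 + 25 + 39 + 64 + 115 = 272 bits.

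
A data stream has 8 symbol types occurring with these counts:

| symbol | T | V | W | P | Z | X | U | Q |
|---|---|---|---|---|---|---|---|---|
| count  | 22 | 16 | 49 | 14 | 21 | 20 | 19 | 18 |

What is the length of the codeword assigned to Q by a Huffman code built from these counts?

Huffman merges, smallest pair first:
combine P(14), V(16) → 30
combine Q(18), U(19) → 37
combine X(20), Z(21) → 41
combine T(22), 30 → 52
combine 37, 41 → 78
combine W(49), 52 → 101
combine 78, 101 → 179
Q's leaf is at depth 3, giving a 3-bit codeword.

3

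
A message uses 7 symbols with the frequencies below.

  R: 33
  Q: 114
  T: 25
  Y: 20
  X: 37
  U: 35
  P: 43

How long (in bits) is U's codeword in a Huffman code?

Build the tree from the bottom:
Y(20) + T(25) → 45
R(33) + U(35) → 68
X(37) + P(43) → 80
45 + 68 → 113
80 + 113 → 193
Q(114) + 193 → 307
The subtree containing U is merged 4 times, so code length = 4.

4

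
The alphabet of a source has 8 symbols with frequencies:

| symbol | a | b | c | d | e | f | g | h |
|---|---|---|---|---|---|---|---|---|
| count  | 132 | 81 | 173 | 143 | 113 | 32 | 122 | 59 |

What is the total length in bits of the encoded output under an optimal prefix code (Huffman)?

Greedily combine the two least-frequent nodes:
f(32) + h(59) → 91
b(81) + 91 → 172
e(113) + g(122) → 235
a(132) + d(143) → 275
172 + c(173) → 345
235 + 275 → 510
345 + 510 → 855
Total encoded bits = sum of merged weights = 91 + 172 + 235 + 275 + 345 + 510 + 855 = 2483.

2483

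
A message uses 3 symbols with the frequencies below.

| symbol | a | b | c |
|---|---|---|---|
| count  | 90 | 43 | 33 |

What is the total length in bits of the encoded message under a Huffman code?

Merge the two smallest weights repeatedly:
combine c(33), b(43) → 76
combine 76, a(90) → 166
Total encoded bits = sum of merged weights = 76 + 166 = 242.

242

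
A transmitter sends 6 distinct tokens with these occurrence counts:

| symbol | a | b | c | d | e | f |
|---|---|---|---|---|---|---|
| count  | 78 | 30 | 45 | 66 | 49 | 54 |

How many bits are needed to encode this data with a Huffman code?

Build the Huffman tree bottom-up:
b(30) + c(45) → 75
e(49) + f(54) → 103
d(66) + 75 → 141
a(78) + 103 → 181
141 + 181 → 322
Total encoded bits = sum of merged weights = 75 + 103 + 141 + 181 + 322 = 822.

822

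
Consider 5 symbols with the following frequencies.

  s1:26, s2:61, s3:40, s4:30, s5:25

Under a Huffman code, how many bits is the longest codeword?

Merge the two lowest-weight nodes at each step:
s5(25) + s1(26) → 51
s4(30) + s3(40) → 70
51 + s2(61) → 112
70 + 112 → 182
Maximum depth reached is 3.

3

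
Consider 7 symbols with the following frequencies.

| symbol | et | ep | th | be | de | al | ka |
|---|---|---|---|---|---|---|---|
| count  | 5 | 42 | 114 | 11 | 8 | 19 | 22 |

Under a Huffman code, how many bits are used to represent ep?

Build the tree from the bottom:
et(5) + de(8) → 13
be(11) + 13 → 24
al(19) + ka(22) → 41
24 + 41 → 65
ep(42) + 65 → 107
107 + th(114) → 221
ep's leaf is at depth 2, giving a 2-bit codeword.

2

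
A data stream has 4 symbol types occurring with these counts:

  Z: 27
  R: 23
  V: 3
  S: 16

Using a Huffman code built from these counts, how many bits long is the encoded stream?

Merge the two smallest weights repeatedly:
merge V(3) and S(16): 19
merge 19 and R(23): 42
merge Z(27) and 42: 69
Total encoded bits = sum of merged weights = 19 + 42 + 69 = 130.

130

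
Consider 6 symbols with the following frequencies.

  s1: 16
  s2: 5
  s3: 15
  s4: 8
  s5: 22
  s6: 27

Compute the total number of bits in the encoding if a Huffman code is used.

227

Build the Huffman tree bottom-up:
s2(5) + s4(8) → 13
13 + s3(15) → 28
s1(16) + s5(22) → 38
s6(27) + 28 → 55
38 + 55 → 93
Total encoded bits = sum of merged weights = 13 + 28 + 38 + 55 + 93 = 227.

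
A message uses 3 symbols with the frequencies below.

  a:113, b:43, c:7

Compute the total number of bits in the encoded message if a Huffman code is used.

213

Merge the two smallest weights repeatedly:
combine c(7), b(43) → 50
combine 50, a(113) → 163
Each symbol's bit-cost is frequency × depth; summing gives 213 bits (equivalently 50 + 163).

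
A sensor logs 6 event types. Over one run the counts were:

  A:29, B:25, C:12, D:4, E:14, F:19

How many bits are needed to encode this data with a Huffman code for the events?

252

Greedily combine the two least-frequent nodes:
combine D(4), C(12) → 16
combine E(14), 16 → 30
combine F(19), B(25) → 44
combine A(29), 30 → 59
combine 44, 59 → 103
Total encoded bits = sum of merged weights = 16 + 30 + 44 + 59 + 103 = 252.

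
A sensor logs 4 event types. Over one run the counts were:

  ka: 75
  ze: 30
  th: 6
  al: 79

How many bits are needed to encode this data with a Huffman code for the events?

337

Build the Huffman tree bottom-up:
combine th(6), ze(30) → 36
combine 36, ka(75) → 111
combine al(79), 111 → 190
Each symbol's bit-cost is frequency × depth; summing gives 337 bits (equivalently 36 + 111 + 190).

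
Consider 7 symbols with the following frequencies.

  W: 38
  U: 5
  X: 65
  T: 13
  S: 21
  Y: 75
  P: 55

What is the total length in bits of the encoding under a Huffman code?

678

Build the Huffman tree bottom-up:
combine U(5), T(13) → 18
combine 18, S(21) → 39
combine W(38), 39 → 77
combine P(55), X(65) → 120
combine Y(75), 77 → 152
combine 120, 152 → 272
Each symbol's bit-cost is frequency × depth; summing gives 678 bits (equivalently 18 + 39 + 77 + 120 + 152 + 272).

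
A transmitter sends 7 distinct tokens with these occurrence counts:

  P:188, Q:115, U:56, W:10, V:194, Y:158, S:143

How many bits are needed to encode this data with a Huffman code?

2276

Build the Huffman tree bottom-up:
merge W(10) and U(56): 66
merge 66 and Q(115): 181
merge S(143) and Y(158): 301
merge 181 and P(188): 369
merge V(194) and 301: 495
merge 369 and 495: 864
Total encoded bits = sum of merged weights = 66 + 181 + 301 + 369 + 495 + 864 = 2276.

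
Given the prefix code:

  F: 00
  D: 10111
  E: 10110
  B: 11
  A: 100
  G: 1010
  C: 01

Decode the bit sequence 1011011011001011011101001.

Read left to right; each codeword is recognised as soon as it completes (prefix code):
  10110→E | 11→B | 01→C | 100→A | 10110→E | 11→B | 1010→G | 01→C
Decoded message: EBCAEBGC

EBCAEBGC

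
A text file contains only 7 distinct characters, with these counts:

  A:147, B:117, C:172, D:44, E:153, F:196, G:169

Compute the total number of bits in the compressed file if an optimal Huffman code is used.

2787

Merge the two smallest weights repeatedly:
merge D(44) and B(117): 161
merge A(147) and E(153): 300
merge 161 and G(169): 330
merge C(172) and F(196): 368
merge 300 and 330: 630
merge 368 and 630: 998
The encoded length is the sum of every internal node's weight: 161 + 300 + 330 + 368 + 630 + 998 = 2787 bits.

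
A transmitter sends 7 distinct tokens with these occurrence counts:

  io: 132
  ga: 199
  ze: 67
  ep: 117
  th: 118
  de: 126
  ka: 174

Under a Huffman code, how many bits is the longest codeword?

Merge the two lowest-weight nodes at each step:
merge ze(67) and ep(117): 184
merge th(118) and de(126): 244
merge io(132) and ka(174): 306
merge 184 and ga(199): 383
merge 244 and 306: 550
merge 383 and 550: 933
The rarest symbols sit at the bottom; the longest codeword is 3 bits.

3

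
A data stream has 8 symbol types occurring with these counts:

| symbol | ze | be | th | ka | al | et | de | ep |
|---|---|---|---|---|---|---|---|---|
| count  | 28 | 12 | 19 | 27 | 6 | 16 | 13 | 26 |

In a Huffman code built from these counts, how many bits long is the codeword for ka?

Repeatedly merge the two smallest:
al(6) + be(12) → 18
de(13) + et(16) → 29
18 + th(19) → 37
ep(26) + ka(27) → 53
ze(28) + 29 → 57
37 + 53 → 90
57 + 90 → 147
The subtree containing ka is merged 3 times, so code length = 3.

3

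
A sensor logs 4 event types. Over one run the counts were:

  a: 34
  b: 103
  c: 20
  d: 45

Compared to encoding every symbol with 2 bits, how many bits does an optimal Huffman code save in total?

Fixed-length: 2 bits × 202 symbols = 404 bits.
Huffman merges:
c(20) + a(34) → 54
d(45) + 54 → 99
99 + b(103) → 202
Huffman total = 54 + 99 + 202 = 355 bits.
Saving = 404 − 355 = 49 bits.

49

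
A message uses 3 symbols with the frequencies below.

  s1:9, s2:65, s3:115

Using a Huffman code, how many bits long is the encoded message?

263

Merge the two smallest weights repeatedly:
s1(9) + s2(65) → 74
74 + s3(115) → 189
Each symbol's bit-cost is frequency × depth; summing gives 263 bits (equivalently 74 + 189).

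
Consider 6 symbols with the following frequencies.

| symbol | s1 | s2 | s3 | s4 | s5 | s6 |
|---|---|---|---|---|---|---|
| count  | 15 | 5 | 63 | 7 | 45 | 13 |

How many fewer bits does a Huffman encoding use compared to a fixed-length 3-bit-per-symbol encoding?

134

Fixed-length: 3 bits × 148 symbols = 444 bits.
Huffman merges:
merge s2(5) and s4(7): 12
merge 12 and s6(13): 25
merge s1(15) and 25: 40
merge 40 and s5(45): 85
merge s3(63) and 85: 148
Huffman total = 12 + 25 + 40 + 85 + 148 = 310 bits.
Saving = 444 − 310 = 134 bits.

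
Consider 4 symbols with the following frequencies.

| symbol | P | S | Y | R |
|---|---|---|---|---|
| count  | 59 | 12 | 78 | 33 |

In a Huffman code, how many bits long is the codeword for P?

Huffman merges, smallest pair first:
S(12) + R(33) → 45
45 + P(59) → 104
Y(78) + 104 → 182
P's leaf is at depth 2, giving a 2-bit codeword.

2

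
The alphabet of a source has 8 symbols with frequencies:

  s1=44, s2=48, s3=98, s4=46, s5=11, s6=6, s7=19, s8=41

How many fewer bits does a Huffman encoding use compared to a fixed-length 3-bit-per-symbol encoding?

Fixed-length: 3 bits × 313 symbols = 939 bits.
Huffman merges:
merge s6(6) and s5(11): 17
merge 17 and s7(19): 36
merge 36 and s8(41): 77
merge s1(44) and s4(46): 90
merge s2(48) and 77: 125
merge 90 and s3(98): 188
merge 125 and 188: 313
Huffman total = 17 + 36 + 77 + 90 + 125 + 188 + 313 = 846 bits.
Saving = 939 − 846 = 93 bits.

93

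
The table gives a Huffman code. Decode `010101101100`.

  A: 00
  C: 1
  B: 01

BBBCBCA

Read left to right; each codeword is recognised as soon as it completes (prefix code):
  01→B | 01→B | 01→B | 1→C | 01→B | 1→C | 00→A
Decoded message: BBBCBCA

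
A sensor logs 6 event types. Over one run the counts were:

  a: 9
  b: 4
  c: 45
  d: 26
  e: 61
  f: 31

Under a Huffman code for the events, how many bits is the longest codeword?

Merge the two lowest-weight nodes at each step:
merge b(4) and a(9): 13
merge 13 and d(26): 39
merge f(31) and 39: 70
merge c(45) and e(61): 106
merge 70 and 106: 176
The rarest symbols sit at the bottom; the longest codeword is 4 bits.

4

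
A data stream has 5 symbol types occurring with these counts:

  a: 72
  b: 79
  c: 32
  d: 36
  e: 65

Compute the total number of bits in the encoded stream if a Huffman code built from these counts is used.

636

Greedily combine the two least-frequent nodes:
combine c(32), d(36) → 68
combine e(65), 68 → 133
combine a(72), b(79) → 151
combine 133, 151 → 284
The encoded length is the sum of every internal node's weight: 68 + 133 + 151 + 284 = 636 bits.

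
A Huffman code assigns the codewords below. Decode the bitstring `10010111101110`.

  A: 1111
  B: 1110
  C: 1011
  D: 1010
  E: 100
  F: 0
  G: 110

Read left to right; each codeword is recognised as soon as it completes (prefix code):
  100→E | 1011→C | 110→G | 1110→B
Decoded message: ECGB

ECGB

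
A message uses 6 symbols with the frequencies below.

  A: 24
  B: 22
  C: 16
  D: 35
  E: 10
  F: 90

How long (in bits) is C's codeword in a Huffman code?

4

Huffman merges, smallest pair first:
E(10) + C(16) → 26
B(22) + A(24) → 46
26 + D(35) → 61
46 + 61 → 107
F(90) + 107 → 197
C sits 4 levels below the root, so its codeword is 4 bits.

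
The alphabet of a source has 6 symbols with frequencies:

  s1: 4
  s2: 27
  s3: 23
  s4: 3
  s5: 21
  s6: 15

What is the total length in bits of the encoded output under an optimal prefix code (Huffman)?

Merge the two smallest weights repeatedly:
merge s4(3) and s1(4): 7
merge 7 and s6(15): 22
merge s5(21) and 22: 43
merge s3(23) and s2(27): 50
merge 43 and 50: 93
Each symbol's bit-cost is frequency × depth; summing gives 215 bits (equivalently 7 + 22 + 43 + 50 + 93).

215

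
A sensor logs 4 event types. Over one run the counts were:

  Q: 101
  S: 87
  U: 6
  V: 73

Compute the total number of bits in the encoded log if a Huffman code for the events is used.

512

Merge the two smallest weights repeatedly:
merge U(6) and V(73): 79
merge 79 and S(87): 166
merge Q(101) and 166: 267
Total encoded bits = sum of merged weights = 79 + 166 + 267 = 512.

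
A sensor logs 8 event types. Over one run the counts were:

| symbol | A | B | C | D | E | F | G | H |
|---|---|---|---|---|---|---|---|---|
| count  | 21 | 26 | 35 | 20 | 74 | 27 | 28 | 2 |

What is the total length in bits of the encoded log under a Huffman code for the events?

647

Greedily combine the two least-frequent nodes:
H(2) + D(20) → 22
A(21) + 22 → 43
B(26) + F(27) → 53
G(28) + C(35) → 63
43 + 53 → 96
63 + E(74) → 137
96 + 137 → 233
Total encoded bits = sum of merged weights = 22 + 43 + 53 + 63 + 96 + 137 + 233 = 647.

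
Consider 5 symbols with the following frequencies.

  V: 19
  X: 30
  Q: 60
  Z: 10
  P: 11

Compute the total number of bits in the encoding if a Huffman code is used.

261

Build the Huffman tree bottom-up:
combine Z(10), P(11) → 21
combine V(19), 21 → 40
combine X(30), 40 → 70
combine Q(60), 70 → 130
Each symbol's bit-cost is frequency × depth; summing gives 261 bits (equivalently 21 + 40 + 70 + 130).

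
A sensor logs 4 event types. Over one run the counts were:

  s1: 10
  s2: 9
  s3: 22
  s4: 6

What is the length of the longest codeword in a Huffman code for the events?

3

Merge the two lowest-weight nodes at each step:
merge s4(6) and s2(9): 15
merge s1(10) and 15: 25
merge s3(22) and 25: 47
The first pair merged (s4, s2) ends up deepest, at depth 3.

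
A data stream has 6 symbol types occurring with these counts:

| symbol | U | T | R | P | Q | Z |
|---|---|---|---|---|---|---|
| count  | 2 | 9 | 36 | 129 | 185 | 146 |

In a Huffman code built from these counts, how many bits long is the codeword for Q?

Build the tree from the bottom:
combine U(2), T(9) → 11
combine 11, R(36) → 47
combine 47, P(129) → 176
combine Z(146), 176 → 322
combine Q(185), 322 → 507
Q is merged only at the final step, so code length = 1.

1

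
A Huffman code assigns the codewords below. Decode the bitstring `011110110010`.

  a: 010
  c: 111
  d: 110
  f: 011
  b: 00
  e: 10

fdda

Read left to right; each codeword is recognised as soon as it completes (prefix code):
  011→f | 110→d | 110→d | 010→a
Decoded message: fdda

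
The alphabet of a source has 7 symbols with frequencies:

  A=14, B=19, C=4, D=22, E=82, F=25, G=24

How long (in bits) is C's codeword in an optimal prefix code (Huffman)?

Build the tree from the bottom:
combine C(4), A(14) → 18
combine 18, B(19) → 37
combine D(22), G(24) → 46
combine F(25), 37 → 62
combine 46, 62 → 108
combine E(82), 108 → 190
C's leaf is at depth 5, giving a 5-bit codeword.

5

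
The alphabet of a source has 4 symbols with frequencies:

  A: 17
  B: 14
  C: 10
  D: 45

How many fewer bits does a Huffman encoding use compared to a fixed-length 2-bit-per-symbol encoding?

21

Fixed-length: 2 bits × 86 symbols = 172 bits.
Huffman merges:
C(10) + B(14) → 24
A(17) + 24 → 41
41 + D(45) → 86
Huffman total = 24 + 41 + 86 = 151 bits.
Saving = 172 − 151 = 21 bits.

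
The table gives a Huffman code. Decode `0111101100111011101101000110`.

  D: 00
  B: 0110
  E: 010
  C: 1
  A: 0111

Read left to right; each codeword is recognised as soon as it completes (prefix code):
  0111→A | 1→C | 0110→B | 0111→A | 0111→A | 0110→B | 1→C | 00→D | 0110→B
Decoded message: ACBAABCDB

ACBAABCDB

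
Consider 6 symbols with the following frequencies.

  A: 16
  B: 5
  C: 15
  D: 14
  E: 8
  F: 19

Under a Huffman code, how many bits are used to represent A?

Huffman merges, smallest pair first:
combine B(5), E(8) → 13
combine 13, D(14) → 27
combine C(15), A(16) → 31
combine F(19), 27 → 46
combine 31, 46 → 77
A's leaf is at depth 2, giving a 2-bit codeword.

2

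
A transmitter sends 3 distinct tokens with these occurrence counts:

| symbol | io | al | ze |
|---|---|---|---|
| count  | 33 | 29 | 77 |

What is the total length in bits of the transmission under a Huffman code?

201

Merge the two smallest weights repeatedly:
merge al(29) and io(33): 62
merge 62 and ze(77): 139
The encoded length is the sum of every internal node's weight: 62 + 139 = 201 bits.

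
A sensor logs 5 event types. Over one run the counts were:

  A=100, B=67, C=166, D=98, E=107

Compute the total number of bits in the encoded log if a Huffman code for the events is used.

1241

Build the Huffman tree bottom-up:
combine B(67), D(98) → 165
combine A(100), E(107) → 207
combine 165, C(166) → 331
combine 207, 331 → 538
The encoded length is the sum of every internal node's weight: 165 + 207 + 331 + 538 = 1241 bits.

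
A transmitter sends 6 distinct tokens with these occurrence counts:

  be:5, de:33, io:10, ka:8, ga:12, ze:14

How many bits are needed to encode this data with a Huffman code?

193

Build the Huffman tree bottom-up:
be(5) + ka(8) → 13
io(10) + ga(12) → 22
13 + ze(14) → 27
22 + 27 → 49
de(33) + 49 → 82
Total encoded bits = sum of merged weights = 13 + 22 + 27 + 49 + 82 = 193.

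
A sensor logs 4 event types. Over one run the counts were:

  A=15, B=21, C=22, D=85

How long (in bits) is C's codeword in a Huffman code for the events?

2

Repeatedly merge the two smallest:
A(15) + B(21) → 36
C(22) + 36 → 58
58 + D(85) → 143
C sits 2 levels below the root, so its codeword is 2 bits.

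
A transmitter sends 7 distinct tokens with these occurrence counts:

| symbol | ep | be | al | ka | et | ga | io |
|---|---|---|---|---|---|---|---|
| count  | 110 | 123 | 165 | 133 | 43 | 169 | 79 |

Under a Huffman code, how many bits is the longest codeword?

4

Merge the two lowest-weight nodes at each step:
et(43) + io(79) → 122
ep(110) + 122 → 232
be(123) + ka(133) → 256
al(165) + ga(169) → 334
232 + 256 → 488
334 + 488 → 822
The rarest symbols sit at the bottom; the longest codeword is 4 bits.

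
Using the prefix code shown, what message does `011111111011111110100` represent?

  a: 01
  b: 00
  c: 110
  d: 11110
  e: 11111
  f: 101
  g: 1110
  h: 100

aecech

Read left to right; each codeword is recognised as soon as it completes (prefix code):
  01→a | 11111→e | 110→c | 11111→e | 110→c | 100→h
Decoded message: aecech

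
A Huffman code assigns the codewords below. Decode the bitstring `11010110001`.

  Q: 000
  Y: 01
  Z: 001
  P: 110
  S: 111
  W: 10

Read left to right; each codeword is recognised as soon as it completes (prefix code):
  110→P | 10→W | 110→P | 001→Z
Decoded message: PWPZ

PWPZ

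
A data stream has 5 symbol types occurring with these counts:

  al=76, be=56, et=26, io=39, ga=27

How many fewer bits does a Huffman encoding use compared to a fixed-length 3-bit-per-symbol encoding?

Fixed-length: 3 bits × 224 symbols = 672 bits.
Huffman merges:
merge et(26) and ga(27): 53
merge io(39) and 53: 92
merge be(56) and al(76): 132
merge 92 and 132: 224
Huffman total = 53 + 92 + 132 + 224 = 501 bits.
Saving = 672 − 501 = 171 bits.

171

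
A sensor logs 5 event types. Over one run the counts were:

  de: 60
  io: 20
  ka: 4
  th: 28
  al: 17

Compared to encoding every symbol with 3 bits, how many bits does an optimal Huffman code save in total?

Fixed-length: 3 bits × 129 symbols = 387 bits.
Huffman merges:
combine ka(4), al(17) → 21
combine io(20), 21 → 41
combine th(28), 41 → 69
combine de(60), 69 → 129
Huffman total = 21 + 41 + 69 + 129 = 260 bits.
Saving = 387 − 260 = 127 bits.

127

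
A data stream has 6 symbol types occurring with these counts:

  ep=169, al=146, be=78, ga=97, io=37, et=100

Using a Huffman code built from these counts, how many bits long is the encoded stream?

1566

Build the Huffman tree bottom-up:
combine io(37), be(78) → 115
combine ga(97), et(100) → 197
combine 115, al(146) → 261
combine ep(169), 197 → 366
combine 261, 366 → 627
Total encoded bits = sum of merged weights = 115 + 197 + 261 + 366 + 627 = 1566.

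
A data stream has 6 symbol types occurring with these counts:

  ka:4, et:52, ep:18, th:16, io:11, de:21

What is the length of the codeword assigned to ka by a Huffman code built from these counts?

Build the tree from the bottom:
ka(4) + io(11) → 15
15 + th(16) → 31
ep(18) + de(21) → 39
31 + 39 → 70
et(52) + 70 → 122
ka sits 4 levels below the root, so its codeword is 4 bits.

4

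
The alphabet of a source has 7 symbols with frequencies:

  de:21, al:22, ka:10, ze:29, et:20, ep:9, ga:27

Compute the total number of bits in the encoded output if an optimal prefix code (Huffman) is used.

Build the Huffman tree bottom-up:
merge ep(9) and ka(10): 19
merge 19 and et(20): 39
merge de(21) and al(22): 43
merge ga(27) and ze(29): 56
merge 39 and 43: 82
merge 56 and 82: 138
The encoded length is the sum of every internal node's weight: 19 + 39 + 43 + 56 + 82 + 138 = 377 bits.

377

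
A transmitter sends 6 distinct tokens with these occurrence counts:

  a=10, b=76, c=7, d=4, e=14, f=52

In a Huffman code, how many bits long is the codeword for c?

Repeatedly merge the two smallest:
merge d(4) and c(7): 11
merge a(10) and 11: 21
merge e(14) and 21: 35
merge 35 and f(52): 87
merge b(76) and 87: 163
c sits 5 levels below the root, so its codeword is 5 bits.

5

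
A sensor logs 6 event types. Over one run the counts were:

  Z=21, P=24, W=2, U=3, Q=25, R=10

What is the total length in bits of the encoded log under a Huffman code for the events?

190

Greedily combine the two least-frequent nodes:
combine W(2), U(3) → 5
combine 5, R(10) → 15
combine 15, Z(21) → 36
combine P(24), Q(25) → 49
combine 36, 49 → 85
The encoded length is the sum of every internal node's weight: 5 + 15 + 36 + 49 + 85 = 190 bits.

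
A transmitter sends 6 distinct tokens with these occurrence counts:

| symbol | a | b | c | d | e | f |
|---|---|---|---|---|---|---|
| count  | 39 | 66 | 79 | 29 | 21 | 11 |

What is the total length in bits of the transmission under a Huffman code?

Merge the two smallest weights repeatedly:
combine f(11), e(21) → 32
combine d(29), 32 → 61
combine a(39), 61 → 100
combine b(66), c(79) → 145
combine 100, 145 → 245
Each symbol's bit-cost is frequency × depth; summing gives 583 bits (equivalently 32 + 61 + 100 + 145 + 245).

583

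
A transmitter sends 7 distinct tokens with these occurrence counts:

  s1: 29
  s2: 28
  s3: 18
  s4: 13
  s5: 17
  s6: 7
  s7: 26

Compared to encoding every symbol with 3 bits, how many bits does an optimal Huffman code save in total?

37

Fixed-length: 3 bits × 138 symbols = 414 bits.
Huffman merges:
combine s6(7), s4(13) → 20
combine s5(17), s3(18) → 35
combine 20, s7(26) → 46
combine s2(28), s1(29) → 57
combine 35, 46 → 81
combine 57, 81 → 138
Huffman total = 20 + 35 + 46 + 57 + 81 + 138 = 377 bits.
Saving = 414 − 377 = 37 bits.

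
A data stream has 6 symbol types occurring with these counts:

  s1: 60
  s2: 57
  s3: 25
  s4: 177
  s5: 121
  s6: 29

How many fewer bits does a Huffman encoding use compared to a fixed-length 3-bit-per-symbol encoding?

Fixed-length: 3 bits × 469 symbols = 1407 bits.
Huffman merges:
merge s3(25) and s6(29): 54
merge 54 and s2(57): 111
merge s1(60) and 111: 171
merge s5(121) and 171: 292
merge s4(177) and 292: 469
Huffman total = 54 + 111 + 171 + 292 + 469 = 1097 bits.
Saving = 1407 − 1097 = 310 bits.

310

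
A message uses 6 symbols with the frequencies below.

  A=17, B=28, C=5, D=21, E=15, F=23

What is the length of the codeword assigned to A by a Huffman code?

Huffman merges, smallest pair first:
C(5) + E(15) → 20
A(17) + 20 → 37
D(21) + F(23) → 44
B(28) + 37 → 65
44 + 65 → 109
The subtree containing A is merged 3 times, so code length = 3.

3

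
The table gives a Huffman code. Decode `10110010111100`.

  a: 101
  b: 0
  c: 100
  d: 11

acadc

Read left to right; each codeword is recognised as soon as it completes (prefix code):
  101→a | 100→c | 101→a | 11→d | 100→c
Decoded message: acadc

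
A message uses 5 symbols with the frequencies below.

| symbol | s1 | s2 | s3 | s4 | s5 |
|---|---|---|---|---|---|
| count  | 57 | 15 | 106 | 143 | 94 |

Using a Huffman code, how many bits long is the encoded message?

902

Merge the two smallest weights repeatedly:
merge s2(15) and s1(57): 72
merge 72 and s5(94): 166
merge s3(106) and s4(143): 249
merge 166 and 249: 415
The encoded length is the sum of every internal node's weight: 72 + 166 + 249 + 415 = 902 bits.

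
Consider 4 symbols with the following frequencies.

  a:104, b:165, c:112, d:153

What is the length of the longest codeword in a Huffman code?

Merge the two lowest-weight nodes at each step:
combine a(104), c(112) → 216
combine d(153), b(165) → 318
combine 216, 318 → 534
The rarest symbols sit at the bottom; the longest codeword is 2 bits.

2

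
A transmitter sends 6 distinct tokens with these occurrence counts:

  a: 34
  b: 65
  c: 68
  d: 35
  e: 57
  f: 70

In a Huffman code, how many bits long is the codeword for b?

3

Repeatedly merge the two smallest:
a(34) + d(35) → 69
e(57) + b(65) → 122
c(68) + 69 → 137
f(70) + 122 → 192
137 + 192 → 329
The subtree containing b is merged 3 times, so code length = 3.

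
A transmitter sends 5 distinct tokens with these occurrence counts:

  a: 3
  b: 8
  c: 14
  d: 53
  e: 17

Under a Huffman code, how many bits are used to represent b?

Repeatedly merge the two smallest:
merge a(3) and b(8): 11
merge 11 and c(14): 25
merge e(17) and 25: 42
merge 42 and d(53): 95
b's leaf is at depth 4, giving a 4-bit codeword.

4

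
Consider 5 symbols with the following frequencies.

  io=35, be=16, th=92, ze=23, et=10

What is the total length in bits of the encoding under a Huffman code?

335

Merge the two smallest weights repeatedly:
et(10) + be(16) → 26
ze(23) + 26 → 49
io(35) + 49 → 84
84 + th(92) → 176
Total encoded bits = sum of merged weights = 26 + 49 + 84 + 176 = 335.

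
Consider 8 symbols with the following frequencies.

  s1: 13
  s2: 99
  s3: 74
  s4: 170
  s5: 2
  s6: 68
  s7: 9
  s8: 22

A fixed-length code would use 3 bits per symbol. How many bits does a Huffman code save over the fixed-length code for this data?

262

Fixed-length: 3 bits × 457 symbols = 1371 bits.
Huffman merges:
merge s5(2) and s7(9): 11
merge 11 and s1(13): 24
merge s8(22) and 24: 46
merge 46 and s6(68): 114
merge s3(74) and s2(99): 173
merge 114 and s4(170): 284
merge 173 and 284: 457
Huffman total = 11 + 24 + 46 + 114 + 173 + 284 + 457 = 1109 bits.
Saving = 1371 − 1109 = 262 bits.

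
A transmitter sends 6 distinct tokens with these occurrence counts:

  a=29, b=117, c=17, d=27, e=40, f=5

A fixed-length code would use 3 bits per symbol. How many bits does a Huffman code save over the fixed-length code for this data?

Fixed-length: 3 bits × 235 symbols = 705 bits.
Huffman merges:
merge f(5) and c(17): 22
merge 22 and d(27): 49
merge a(29) and e(40): 69
merge 49 and 69: 118
merge b(117) and 118: 235
Huffman total = 22 + 49 + 69 + 118 + 235 = 493 bits.
Saving = 705 − 493 = 212 bits.

212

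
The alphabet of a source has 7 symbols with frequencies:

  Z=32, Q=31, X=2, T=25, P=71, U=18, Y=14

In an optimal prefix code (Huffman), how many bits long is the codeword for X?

5

Huffman merges, smallest pair first:
merge X(2) and Y(14): 16
merge 16 and U(18): 34
merge T(25) and Q(31): 56
merge Z(32) and 34: 66
merge 56 and 66: 122
merge P(71) and 122: 193
X's leaf is at depth 5, giving a 5-bit codeword.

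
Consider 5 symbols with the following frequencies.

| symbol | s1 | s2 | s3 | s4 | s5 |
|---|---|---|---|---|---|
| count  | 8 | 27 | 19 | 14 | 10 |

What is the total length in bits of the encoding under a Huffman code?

174

Merge the two smallest weights repeatedly:
s1(8) + s5(10) → 18
s4(14) + 18 → 32
s3(19) + s2(27) → 46
32 + 46 → 78
Total encoded bits = sum of merged weights = 18 + 32 + 46 + 78 = 174.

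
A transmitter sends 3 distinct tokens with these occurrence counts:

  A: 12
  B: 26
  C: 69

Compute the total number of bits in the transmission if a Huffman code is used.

145

Greedily combine the two least-frequent nodes:
A(12) + B(26) → 38
38 + C(69) → 107
The encoded length is the sum of every internal node's weight: 38 + 107 = 145 bits.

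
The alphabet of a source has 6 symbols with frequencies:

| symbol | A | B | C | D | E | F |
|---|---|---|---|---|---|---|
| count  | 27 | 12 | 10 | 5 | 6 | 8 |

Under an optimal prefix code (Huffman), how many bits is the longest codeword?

Merge the two lowest-weight nodes at each step:
combine D(5), E(6) → 11
combine F(8), C(10) → 18
combine 11, B(12) → 23
combine 18, 23 → 41
combine A(27), 41 → 68
Maximum depth reached is 4.

4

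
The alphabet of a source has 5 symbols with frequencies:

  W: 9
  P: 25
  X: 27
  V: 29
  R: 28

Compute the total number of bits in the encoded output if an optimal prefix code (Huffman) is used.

270

Build the Huffman tree bottom-up:
W(9) + P(25) → 34
X(27) + R(28) → 55
V(29) + 34 → 63
55 + 63 → 118
Total encoded bits = sum of merged weights = 34 + 55 + 63 + 118 = 270.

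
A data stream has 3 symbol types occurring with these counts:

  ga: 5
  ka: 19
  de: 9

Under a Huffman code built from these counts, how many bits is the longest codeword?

Merge the two lowest-weight nodes at each step:
merge ga(5) and de(9): 14
merge 14 and ka(19): 33
The first pair merged (ga, de) ends up deepest, at depth 2.

2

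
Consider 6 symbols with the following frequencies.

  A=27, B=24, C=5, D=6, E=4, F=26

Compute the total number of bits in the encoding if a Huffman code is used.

Merge the two smallest weights repeatedly:
E(4) + C(5) → 9
D(6) + 9 → 15
15 + B(24) → 39
F(26) + A(27) → 53
39 + 53 → 92
Each symbol's bit-cost is frequency × depth; summing gives 208 bits (equivalently 9 + 15 + 39 + 53 + 92).

208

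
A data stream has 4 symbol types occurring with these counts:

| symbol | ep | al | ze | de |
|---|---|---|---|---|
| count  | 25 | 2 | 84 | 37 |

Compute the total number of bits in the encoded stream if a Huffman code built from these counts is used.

Merge the two smallest weights repeatedly:
merge al(2) and ep(25): 27
merge 27 and de(37): 64
merge 64 and ze(84): 148
Each symbol's bit-cost is frequency × depth; summing gives 239 bits (equivalently 27 + 64 + 148).

239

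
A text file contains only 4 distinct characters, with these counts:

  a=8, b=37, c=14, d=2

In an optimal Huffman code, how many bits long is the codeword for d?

Build the tree from the bottom:
merge d(2) and a(8): 10
merge 10 and c(14): 24
merge 24 and b(37): 61
The subtree containing d is merged 3 times, so code length = 3.

3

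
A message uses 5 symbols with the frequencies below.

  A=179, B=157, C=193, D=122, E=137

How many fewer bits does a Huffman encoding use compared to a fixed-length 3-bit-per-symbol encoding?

529

Fixed-length: 3 bits × 788 symbols = 2364 bits.
Huffman merges:
combine D(122), E(137) → 259
combine B(157), A(179) → 336
combine C(193), 259 → 452
combine 336, 452 → 788
Huffman total = 259 + 336 + 452 + 788 = 1835 bits.
Saving = 2364 − 1835 = 529 bits.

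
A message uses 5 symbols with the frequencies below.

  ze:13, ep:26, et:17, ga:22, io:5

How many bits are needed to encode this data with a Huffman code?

Build the Huffman tree bottom-up:
combine io(5), ze(13) → 18
combine et(17), 18 → 35
combine ga(22), ep(26) → 48
combine 35, 48 → 83
Total encoded bits = sum of merged weights = 18 + 35 + 48 + 83 = 184.

184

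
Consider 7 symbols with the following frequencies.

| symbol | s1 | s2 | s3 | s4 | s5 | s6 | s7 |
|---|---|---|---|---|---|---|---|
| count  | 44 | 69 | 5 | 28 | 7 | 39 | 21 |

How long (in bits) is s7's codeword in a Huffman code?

4

Build the tree from the bottom:
combine s3(5), s5(7) → 12
combine 12, s7(21) → 33
combine s4(28), 33 → 61
combine s6(39), s1(44) → 83
combine 61, s2(69) → 130
combine 83, 130 → 213
s7 sits 4 levels below the root, so its codeword is 4 bits.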